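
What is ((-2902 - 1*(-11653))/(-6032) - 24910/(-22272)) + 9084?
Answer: 1315024403/144768 ≈ 9083.7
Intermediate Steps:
((-2902 - 1*(-11653))/(-6032) - 24910/(-22272)) + 9084 = ((-2902 + 11653)*(-1/6032) - 24910*(-1/22272)) + 9084 = (8751*(-1/6032) + 12455/11136) + 9084 = (-8751/6032 + 12455/11136) + 9084 = -48109/144768 + 9084 = 1315024403/144768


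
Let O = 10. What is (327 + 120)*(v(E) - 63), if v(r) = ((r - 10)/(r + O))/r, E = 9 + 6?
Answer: -703876/25 ≈ -28155.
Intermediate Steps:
E = 15
v(r) = (-10 + r)/(r*(10 + r)) (v(r) = ((r - 10)/(r + 10))/r = ((-10 + r)/(10 + r))/r = (-10 + r)/(r*(10 + r)))
(327 + 120)*(v(E) - 63) = (327 + 120)*((-10 + 15)/(15*(10 + 15)) - 63) = 447*((1/15)*5/25 - 63) = 447*((1/15)*(1/25)*5 - 63) = 447*(1/75 - 63) = 447*(-4724/75) = -703876/25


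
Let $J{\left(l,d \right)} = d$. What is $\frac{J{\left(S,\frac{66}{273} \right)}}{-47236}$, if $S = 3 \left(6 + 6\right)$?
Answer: $- \frac{11}{2149238} \approx -5.1181 \cdot 10^{-6}$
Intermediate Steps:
$S = 36$ ($S = 3 \cdot 12 = 36$)
$\frac{J{\left(S,\frac{66}{273} \right)}}{-47236} = \frac{66 \cdot \frac{1}{273}}{-47236} = 66 \cdot \frac{1}{273} \left(- \frac{1}{47236}\right) = \frac{22}{91} \left(- \frac{1}{47236}\right) = - \frac{11}{2149238}$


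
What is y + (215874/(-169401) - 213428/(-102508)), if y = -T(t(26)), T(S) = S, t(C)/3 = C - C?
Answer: 1168842053/1447079809 ≈ 0.80772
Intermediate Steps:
t(C) = 0 (t(C) = 3*(C - C) = 3*0 = 0)
y = 0 (y = -1*0 = 0)
y + (215874/(-169401) - 213428/(-102508)) = 0 + (215874/(-169401) - 213428/(-102508)) = 0 + (215874*(-1/169401) - 213428*(-1/102508)) = 0 + (-71958/56467 + 53357/25627) = 0 + 1168842053/1447079809 = 1168842053/1447079809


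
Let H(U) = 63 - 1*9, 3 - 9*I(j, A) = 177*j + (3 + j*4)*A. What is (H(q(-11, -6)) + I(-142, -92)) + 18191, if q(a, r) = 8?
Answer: 137362/9 ≈ 15262.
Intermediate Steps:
I(j, A) = 1/3 - 59*j/3 - A*(3 + 4*j)/9 (I(j, A) = 1/3 - (177*j + (3 + j*4)*A)/9 = 1/3 - (177*j + (3 + 4*j)*A)/9 = 1/3 - (177*j + A*(3 + 4*j))/9 = 1/3 + (-59*j/3 - A*(3 + 4*j)/9) = 1/3 - 59*j/3 - A*(3 + 4*j)/9)
H(U) = 54 (H(U) = 63 - 9 = 54)
(H(q(-11, -6)) + I(-142, -92)) + 18191 = (54 + (1/3 - 59/3*(-142) - 1/3*(-92) - 4/9*(-92)*(-142))) + 18191 = (54 + (1/3 + 8378/3 + 92/3 - 52256/9)) + 18191 = (54 - 26843/9) + 18191 = -26357/9 + 18191 = 137362/9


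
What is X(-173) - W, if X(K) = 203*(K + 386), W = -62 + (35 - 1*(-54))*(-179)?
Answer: 59232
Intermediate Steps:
W = -15993 (W = -62 + (35 + 54)*(-179) = -62 + 89*(-179) = -62 - 15931 = -15993)
X(K) = 78358 + 203*K (X(K) = 203*(386 + K) = 78358 + 203*K)
X(-173) - W = (78358 + 203*(-173)) - 1*(-15993) = (78358 - 35119) + 15993 = 43239 + 15993 = 59232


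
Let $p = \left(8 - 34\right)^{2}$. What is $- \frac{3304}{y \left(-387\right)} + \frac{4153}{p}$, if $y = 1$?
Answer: $\frac{3840715}{261612} \approx 14.681$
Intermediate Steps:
$p = 676$ ($p = \left(-26\right)^{2} = 676$)
$- \frac{3304}{y \left(-387\right)} + \frac{4153}{p} = - \frac{3304}{1 \left(-387\right)} + \frac{4153}{676} = - \frac{3304}{-387} + 4153 \cdot \frac{1}{676} = \left(-3304\right) \left(- \frac{1}{387}\right) + \frac{4153}{676} = \frac{3304}{387} + \frac{4153}{676} = \frac{3840715}{261612}$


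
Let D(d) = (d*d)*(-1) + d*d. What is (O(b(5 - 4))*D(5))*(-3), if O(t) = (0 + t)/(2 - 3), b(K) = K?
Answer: 0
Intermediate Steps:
O(t) = -t (O(t) = t/(-1) = t*(-1) = -t)
D(d) = 0 (D(d) = d**2*(-1) + d**2 = -d**2 + d**2 = 0)
(O(b(5 - 4))*D(5))*(-3) = (-(5 - 4)*0)*(-3) = (-1*1*0)*(-3) = -1*0*(-3) = 0*(-3) = 0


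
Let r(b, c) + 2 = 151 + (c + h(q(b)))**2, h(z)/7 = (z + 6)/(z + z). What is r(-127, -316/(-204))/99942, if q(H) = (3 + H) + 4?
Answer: 718941649/415918627200 ≈ 0.0017286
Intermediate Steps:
q(H) = 7 + H
h(z) = 7*(6 + z)/(2*z) (h(z) = 7*((z + 6)/(z + z)) = 7*((6 + z)/((2*z))) = 7*((6 + z)*(1/(2*z))) = 7*((6 + z)/(2*z)) = 7*(6 + z)/(2*z))
r(b, c) = 149 + (7/2 + c + 21/(7 + b))**2 (r(b, c) = -2 + (151 + (c + (7/2 + 21/(7 + b)))**2) = -2 + (151 + (7/2 + c + 21/(7 + b))**2) = 149 + (7/2 + c + 21/(7 + b))**2)
r(-127, -316/(-204))/99942 = (149 + (7/2 - 316/(-204) + 21/(7 - 127))**2)/99942 = (149 + (7/2 - 316*(-1/204) + 21/(-120))**2)*(1/99942) = (149 + (7/2 + 79/51 + 21*(-1/120))**2)*(1/99942) = (149 + (7/2 + 79/51 - 7/40)**2)*(1/99942) = (149 + (9943/2040)**2)*(1/99942) = (149 + 98863249/4161600)*(1/99942) = (718941649/4161600)*(1/99942) = 718941649/415918627200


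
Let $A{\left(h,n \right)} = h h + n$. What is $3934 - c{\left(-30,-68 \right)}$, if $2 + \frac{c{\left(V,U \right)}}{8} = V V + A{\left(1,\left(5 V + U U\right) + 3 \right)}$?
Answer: $-39074$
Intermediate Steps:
$A{\left(h,n \right)} = n + h^{2}$ ($A{\left(h,n \right)} = h^{2} + n = n + h^{2}$)
$c{\left(V,U \right)} = 16 + 8 U^{2} + 8 V^{2} + 40 V$ ($c{\left(V,U \right)} = -16 + 8 \left(V V + \left(\left(\left(5 V + U U\right) + 3\right) + 1^{2}\right)\right) = -16 + 8 \left(V^{2} + \left(\left(\left(5 V + U^{2}\right) + 3\right) + 1\right)\right) = -16 + 8 \left(V^{2} + \left(\left(\left(U^{2} + 5 V\right) + 3\right) + 1\right)\right) = -16 + 8 \left(V^{2} + \left(\left(3 + U^{2} + 5 V\right) + 1\right)\right) = -16 + 8 \left(V^{2} + \left(4 + U^{2} + 5 V\right)\right) = -16 + 8 \left(4 + U^{2} + V^{2} + 5 V\right) = -16 + \left(32 + 8 U^{2} + 8 V^{2} + 40 V\right) = 16 + 8 U^{2} + 8 V^{2} + 40 V$)
$3934 - c{\left(-30,-68 \right)} = 3934 - \left(16 + 8 \left(-68\right)^{2} + 8 \left(-30\right)^{2} + 40 \left(-30\right)\right) = 3934 - \left(16 + 8 \cdot 4624 + 8 \cdot 900 - 1200\right) = 3934 - \left(16 + 36992 + 7200 - 1200\right) = 3934 - 43008 = -39074$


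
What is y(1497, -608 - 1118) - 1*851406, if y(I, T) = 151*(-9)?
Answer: -852765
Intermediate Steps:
y(I, T) = -1359
y(1497, -608 - 1118) - 1*851406 = -1359 - 1*851406 = -1359 - 851406 = -852765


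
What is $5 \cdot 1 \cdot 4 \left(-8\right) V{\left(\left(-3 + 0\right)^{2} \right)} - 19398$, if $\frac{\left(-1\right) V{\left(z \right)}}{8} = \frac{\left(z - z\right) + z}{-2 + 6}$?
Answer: $-16518$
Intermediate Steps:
$V{\left(z \right)} = - 2 z$ ($V{\left(z \right)} = - 8 \frac{\left(z - z\right) + z}{-2 + 6} = - 8 \frac{0 + z}{4} = - 8 z \frac{1}{4} = - 8 \frac{z}{4} = - 2 z$)
$5 \cdot 1 \cdot 4 \left(-8\right) V{\left(\left(-3 + 0\right)^{2} \right)} - 19398 = 5 \cdot 1 \cdot 4 \left(-8\right) \left(- 2 \left(-3 + 0\right)^{2}\right) - 19398 = 5 \cdot 4 \left(-8\right) \left(- 2 \left(-3\right)^{2}\right) - 19398 = 20 \left(-8\right) \left(\left(-2\right) 9\right) - 19398 = \left(-160\right) \left(-18\right) - 19398 = 2880 - 19398 = -16518$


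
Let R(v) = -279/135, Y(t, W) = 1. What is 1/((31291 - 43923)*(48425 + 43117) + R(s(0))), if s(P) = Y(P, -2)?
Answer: -15/17345378191 ≈ -8.6478e-10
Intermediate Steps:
s(P) = 1
R(v) = -31/15 (R(v) = -279*1/135 = -31/15)
1/((31291 - 43923)*(48425 + 43117) + R(s(0))) = 1/((31291 - 43923)*(48425 + 43117) - 31/15) = 1/(-12632*91542 - 31/15) = 1/(-1156358544 - 31/15) = 1/(-17345378191/15) = -15/17345378191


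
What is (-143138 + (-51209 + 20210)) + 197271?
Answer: 23134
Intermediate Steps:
(-143138 + (-51209 + 20210)) + 197271 = (-143138 - 30999) + 197271 = -174137 + 197271 = 23134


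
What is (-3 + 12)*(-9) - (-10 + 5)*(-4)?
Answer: -101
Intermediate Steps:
(-3 + 12)*(-9) - (-10 + 5)*(-4) = 9*(-9) - (-5)*(-4) = -81 - 1*20 = -81 - 20 = -101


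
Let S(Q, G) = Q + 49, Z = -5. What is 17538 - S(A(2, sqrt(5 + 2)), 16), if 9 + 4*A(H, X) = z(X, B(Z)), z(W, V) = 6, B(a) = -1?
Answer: 69959/4 ≈ 17490.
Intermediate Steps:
A(H, X) = -3/4 (A(H, X) = -9/4 + (1/4)*6 = -9/4 + 3/2 = -3/4)
S(Q, G) = 49 + Q
17538 - S(A(2, sqrt(5 + 2)), 16) = 17538 - (49 - 3/4) = 17538 - 1*193/4 = 17538 - 193/4 = 69959/4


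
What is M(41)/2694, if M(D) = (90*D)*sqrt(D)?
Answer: 615*sqrt(41)/449 ≈ 8.7704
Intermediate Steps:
M(D) = 90*D**(3/2)
M(41)/2694 = (90*41**(3/2))/2694 = (90*(41*sqrt(41)))*(1/2694) = (3690*sqrt(41))*(1/2694) = 615*sqrt(41)/449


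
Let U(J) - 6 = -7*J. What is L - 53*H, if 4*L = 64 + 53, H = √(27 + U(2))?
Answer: 117/4 - 53*√19 ≈ -201.77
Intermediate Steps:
U(J) = 6 - 7*J
H = √19 (H = √(27 + (6 - 7*2)) = √(27 + (6 - 14)) = √(27 - 8) = √19 ≈ 4.3589)
L = 117/4 (L = (64 + 53)/4 = (¼)*117 = 117/4 ≈ 29.250)
L - 53*H = 117/4 - 53*√19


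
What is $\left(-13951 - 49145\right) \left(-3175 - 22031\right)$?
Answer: $1590397776$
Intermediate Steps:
$\left(-13951 - 49145\right) \left(-3175 - 22031\right) = \left(-63096\right) \left(-25206\right) = 1590397776$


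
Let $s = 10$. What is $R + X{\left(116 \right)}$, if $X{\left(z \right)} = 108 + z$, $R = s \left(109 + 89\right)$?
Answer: $2204$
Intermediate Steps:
$R = 1980$ ($R = 10 \left(109 + 89\right) = 10 \cdot 198 = 1980$)
$R + X{\left(116 \right)} = 1980 + \left(108 + 116\right) = 1980 + 224 = 2204$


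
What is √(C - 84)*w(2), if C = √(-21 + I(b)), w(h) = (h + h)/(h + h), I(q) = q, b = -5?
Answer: √(-84 + I*√26) ≈ 0.27805 + 9.1694*I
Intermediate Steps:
w(h) = 1 (w(h) = (2*h)/((2*h)) = (2*h)*(1/(2*h)) = 1)
C = I*√26 (C = √(-21 - 5) = √(-26) = I*√26 ≈ 5.099*I)
√(C - 84)*w(2) = √(I*√26 - 84)*1 = √(-84 + I*√26)*1 = √(-84 + I*√26)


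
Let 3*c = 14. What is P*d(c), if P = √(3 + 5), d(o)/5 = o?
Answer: 140*√2/3 ≈ 65.997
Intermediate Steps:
c = 14/3 (c = (⅓)*14 = 14/3 ≈ 4.6667)
d(o) = 5*o
P = 2*√2 (P = √8 = 2*√2 ≈ 2.8284)
P*d(c) = (2*√2)*(5*(14/3)) = (2*√2)*(70/3) = 140*√2/3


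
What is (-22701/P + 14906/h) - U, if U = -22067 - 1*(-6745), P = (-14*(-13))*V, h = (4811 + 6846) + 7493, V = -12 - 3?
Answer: 3816675793/248950 ≈ 15331.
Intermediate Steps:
V = -15
h = 19150 (h = 11657 + 7493 = 19150)
P = -2730 (P = -14*(-13)*(-15) = 182*(-15) = -2730)
U = -15322 (U = -22067 + 6745 = -15322)
(-22701/P + 14906/h) - U = (-22701/(-2730) + 14906/19150) - 1*(-15322) = (-22701*(-1/2730) + 14906*(1/19150)) + 15322 = (1081/130 + 7453/9575) + 15322 = 2263893/248950 + 15322 = 3816675793/248950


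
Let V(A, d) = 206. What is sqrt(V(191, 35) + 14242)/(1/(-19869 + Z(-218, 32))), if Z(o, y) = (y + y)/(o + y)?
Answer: -7391396*sqrt(903)/93 ≈ -2.3883e+6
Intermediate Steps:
Z(o, y) = 2*y/(o + y) (Z(o, y) = (2*y)/(o + y) = 2*y/(o + y))
sqrt(V(191, 35) + 14242)/(1/(-19869 + Z(-218, 32))) = sqrt(206 + 14242)/(1/(-19869 + 2*32/(-218 + 32))) = sqrt(14448)/(1/(-19869 + 2*32/(-186))) = (4*sqrt(903))/(1/(-19869 + 2*32*(-1/186))) = (4*sqrt(903))/(1/(-19869 - 32/93)) = (4*sqrt(903))/(1/(-1847849/93)) = (4*sqrt(903))/(-93/1847849) = (4*sqrt(903))*(-1847849/93) = -7391396*sqrt(903)/93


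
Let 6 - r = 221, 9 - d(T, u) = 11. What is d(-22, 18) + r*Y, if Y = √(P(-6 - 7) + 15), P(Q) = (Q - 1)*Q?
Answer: -2 - 215*√197 ≈ -3019.7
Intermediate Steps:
d(T, u) = -2 (d(T, u) = 9 - 1*11 = 9 - 11 = -2)
r = -215 (r = 6 - 1*221 = 6 - 221 = -215)
P(Q) = Q*(-1 + Q) (P(Q) = (-1 + Q)*Q = Q*(-1 + Q))
Y = √197 (Y = √((-6 - 7)*(-1 + (-6 - 7)) + 15) = √(-13*(-1 - 13) + 15) = √(-13*(-14) + 15) = √(182 + 15) = √197 ≈ 14.036)
d(-22, 18) + r*Y = -2 - 215*√197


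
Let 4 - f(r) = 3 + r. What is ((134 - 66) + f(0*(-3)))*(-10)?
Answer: -690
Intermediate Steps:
f(r) = 1 - r (f(r) = 4 - (3 + r) = 4 + (-3 - r) = 1 - r)
((134 - 66) + f(0*(-3)))*(-10) = ((134 - 66) + (1 - 0*(-3)))*(-10) = (68 + (1 - 1*0))*(-10) = (68 + (1 + 0))*(-10) = (68 + 1)*(-10) = 69*(-10) = -690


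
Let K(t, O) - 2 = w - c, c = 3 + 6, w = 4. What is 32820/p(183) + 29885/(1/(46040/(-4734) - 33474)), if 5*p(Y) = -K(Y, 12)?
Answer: -2368435427630/2367 ≈ -1.0006e+9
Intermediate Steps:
c = 9
K(t, O) = -3 (K(t, O) = 2 + (4 - 1*9) = 2 + (4 - 9) = 2 - 5 = -3)
p(Y) = ⅗ (p(Y) = (-1*(-3))/5 = (⅕)*3 = ⅗)
32820/p(183) + 29885/(1/(46040/(-4734) - 33474)) = 32820/(⅗) + 29885/(1/(46040/(-4734) - 33474)) = 32820*(5/3) + 29885/(1/(46040*(-1/4734) - 33474)) = 54700 + 29885/(1/(-23020/2367 - 33474)) = 54700 + 29885/(1/(-79255978/2367)) = 54700 + 29885/(-2367/79255978) = 54700 + 29885*(-79255978/2367) = 54700 - 2368564902530/2367 = -2368435427630/2367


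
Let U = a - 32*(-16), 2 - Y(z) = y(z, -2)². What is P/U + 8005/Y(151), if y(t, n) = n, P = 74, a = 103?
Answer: -4922927/1230 ≈ -4002.4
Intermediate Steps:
Y(z) = -2 (Y(z) = 2 - 1*(-2)² = 2 - 1*4 = 2 - 4 = -2)
U = 615 (U = 103 - 32*(-16) = 103 + 512 = 615)
P/U + 8005/Y(151) = 74/615 + 8005/(-2) = 74*(1/615) + 8005*(-½) = 74/615 - 8005/2 = -4922927/1230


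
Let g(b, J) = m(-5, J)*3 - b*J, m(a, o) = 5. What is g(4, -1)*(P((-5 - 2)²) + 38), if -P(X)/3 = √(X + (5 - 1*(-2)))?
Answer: 722 - 114*√14 ≈ 295.45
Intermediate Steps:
P(X) = -3*√(7 + X) (P(X) = -3*√(X + (5 - 1*(-2))) = -3*√(X + (5 + 2)) = -3*√(X + 7) = -3*√(7 + X))
g(b, J) = 15 - J*b (g(b, J) = 5*3 - b*J = 15 - J*b)
g(4, -1)*(P((-5 - 2)²) + 38) = (15 - 1*(-1)*4)*(-3*√(7 + (-5 - 2)²) + 38) = (15 + 4)*(-3*√(7 + (-7)²) + 38) = 19*(-3*√(7 + 49) + 38) = 19*(-6*√14 + 38) = 19*(38 - 6*√14) = 722 - 114*√14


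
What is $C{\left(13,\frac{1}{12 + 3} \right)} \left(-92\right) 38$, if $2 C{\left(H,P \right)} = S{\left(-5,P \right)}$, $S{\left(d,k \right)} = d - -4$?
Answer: $1748$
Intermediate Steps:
$S{\left(d,k \right)} = 4 + d$ ($S{\left(d,k \right)} = d + 4 = 4 + d$)
$C{\left(H,P \right)} = - \frac{1}{2}$ ($C{\left(H,P \right)} = \frac{4 - 5}{2} = \frac{1}{2} \left(-1\right) = - \frac{1}{2}$)
$C{\left(13,\frac{1}{12 + 3} \right)} \left(-92\right) 38 = \left(- \frac{1}{2}\right) \left(-92\right) 38 = 46 \cdot 38 = 1748$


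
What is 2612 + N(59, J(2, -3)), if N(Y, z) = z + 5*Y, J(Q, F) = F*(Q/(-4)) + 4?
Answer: 5825/2 ≈ 2912.5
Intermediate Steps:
J(Q, F) = 4 - F*Q/4 (J(Q, F) = F*(Q*(-1/4)) + 4 = F*(-Q/4) + 4 = -F*Q/4 + 4 = 4 - F*Q/4)
2612 + N(59, J(2, -3)) = 2612 + ((4 - 1/4*(-3)*2) + 5*59) = 2612 + ((4 + 3/2) + 295) = 2612 + (11/2 + 295) = 2612 + 601/2 = 5825/2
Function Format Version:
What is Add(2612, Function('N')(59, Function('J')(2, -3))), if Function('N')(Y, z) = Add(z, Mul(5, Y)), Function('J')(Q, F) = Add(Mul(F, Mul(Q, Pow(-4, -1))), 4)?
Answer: Rational(5825, 2) ≈ 2912.5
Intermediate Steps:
Function('J')(Q, F) = Add(4, Mul(Rational(-1, 4), F, Q)) (Function('J')(Q, F) = Add(Mul(F, Mul(Q, Rational(-1, 4))), 4) = Add(Mul(F, Mul(Rational(-1, 4), Q)), 4) = Add(Mul(Rational(-1, 4), F, Q), 4) = Add(4, Mul(Rational(-1, 4), F, Q)))
Add(2612, Function('N')(59, Function('J')(2, -3))) = Add(2612, Add(Add(4, Mul(Rational(-1, 4), -3, 2)), Mul(5, 59))) = Add(2612, Add(Add(4, Rational(3, 2)), 295)) = Add(2612, Add(Rational(11, 2), 295)) = Add(2612, Rational(601, 2)) = Rational(5825, 2)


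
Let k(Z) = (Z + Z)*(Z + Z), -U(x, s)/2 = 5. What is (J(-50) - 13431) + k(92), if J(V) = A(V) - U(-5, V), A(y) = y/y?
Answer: 20436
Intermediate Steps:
U(x, s) = -10 (U(x, s) = -2*5 = -10)
A(y) = 1
k(Z) = 4*Z² (k(Z) = (2*Z)*(2*Z) = 4*Z²)
J(V) = 11 (J(V) = 1 - 1*(-10) = 1 + 10 = 11)
(J(-50) - 13431) + k(92) = (11 - 13431) + 4*92² = -13420 + 4*8464 = -13420 + 33856 = 20436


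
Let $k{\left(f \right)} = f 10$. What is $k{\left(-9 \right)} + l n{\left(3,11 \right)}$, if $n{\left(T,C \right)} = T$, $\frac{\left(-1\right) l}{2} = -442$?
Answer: $2562$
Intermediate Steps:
$l = 884$ ($l = \left(-2\right) \left(-442\right) = 884$)
$k{\left(f \right)} = 10 f$
$k{\left(-9 \right)} + l n{\left(3,11 \right)} = 10 \left(-9\right) + 884 \cdot 3 = -90 + 2652 = 2562$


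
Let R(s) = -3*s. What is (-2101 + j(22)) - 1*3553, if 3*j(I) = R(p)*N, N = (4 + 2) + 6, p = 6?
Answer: -5726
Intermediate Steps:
N = 12 (N = 6 + 6 = 12)
j(I) = -72 (j(I) = (-3*6*12)/3 = (-18*12)/3 = (1/3)*(-216) = -72)
(-2101 + j(22)) - 1*3553 = (-2101 - 72) - 1*3553 = -2173 - 3553 = -5726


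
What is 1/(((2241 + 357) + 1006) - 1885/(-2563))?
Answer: 2563/9238937 ≈ 0.00027741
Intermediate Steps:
1/(((2241 + 357) + 1006) - 1885/(-2563)) = 1/((2598 + 1006) - 1885*(-1/2563)) = 1/(3604 + 1885/2563) = 1/(9238937/2563) = 2563/9238937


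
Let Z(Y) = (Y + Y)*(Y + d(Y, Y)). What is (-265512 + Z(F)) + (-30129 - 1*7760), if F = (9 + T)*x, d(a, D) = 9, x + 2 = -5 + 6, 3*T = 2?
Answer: -2730493/9 ≈ -3.0339e+5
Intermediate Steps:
T = ⅔ (T = (⅓)*2 = ⅔ ≈ 0.66667)
x = -1 (x = -2 + (-5 + 6) = -2 + 1 = -1)
F = -29/3 (F = (9 + ⅔)*(-1) = (29/3)*(-1) = -29/3 ≈ -9.6667)
Z(Y) = 2*Y*(9 + Y) (Z(Y) = (Y + Y)*(Y + 9) = (2*Y)*(9 + Y) = 2*Y*(9 + Y))
(-265512 + Z(F)) + (-30129 - 1*7760) = (-265512 + 2*(-29/3)*(9 - 29/3)) + (-30129 - 1*7760) = (-265512 + 2*(-29/3)*(-⅔)) + (-30129 - 7760) = (-265512 + 116/9) - 37889 = -2389492/9 - 37889 = -2730493/9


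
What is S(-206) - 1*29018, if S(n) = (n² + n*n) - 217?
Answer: 55637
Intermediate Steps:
S(n) = -217 + 2*n² (S(n) = (n² + n²) - 217 = 2*n² - 217 = -217 + 2*n²)
S(-206) - 1*29018 = (-217 + 2*(-206)²) - 1*29018 = (-217 + 2*42436) - 29018 = (-217 + 84872) - 29018 = 84655 - 29018 = 55637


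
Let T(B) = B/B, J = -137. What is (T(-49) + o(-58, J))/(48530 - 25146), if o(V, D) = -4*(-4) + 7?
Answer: 3/2923 ≈ 0.0010263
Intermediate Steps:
T(B) = 1
o(V, D) = 23 (o(V, D) = 16 + 7 = 23)
(T(-49) + o(-58, J))/(48530 - 25146) = (1 + 23)/(48530 - 25146) = 24/23384 = 24*(1/23384) = 3/2923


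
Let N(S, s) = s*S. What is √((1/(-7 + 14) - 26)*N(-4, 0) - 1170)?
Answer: 3*I*√130 ≈ 34.205*I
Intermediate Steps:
N(S, s) = S*s
√((1/(-7 + 14) - 26)*N(-4, 0) - 1170) = √((1/(-7 + 14) - 26)*(-4*0) - 1170) = √((1/7 - 26)*0 - 1170) = √((⅐ - 26)*0 - 1170) = √(-181/7*0 - 1170) = √(0 - 1170) = √(-1170) = 3*I*√130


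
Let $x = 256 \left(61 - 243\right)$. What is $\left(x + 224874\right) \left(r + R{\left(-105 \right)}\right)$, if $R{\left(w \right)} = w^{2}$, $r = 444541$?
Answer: $81219217612$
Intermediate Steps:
$x = -46592$ ($x = 256 \left(-182\right) = -46592$)
$\left(x + 224874\right) \left(r + R{\left(-105 \right)}\right) = \left(-46592 + 224874\right) \left(444541 + \left(-105\right)^{2}\right) = 178282 \left(444541 + 11025\right) = 178282 \cdot 455566 = 81219217612$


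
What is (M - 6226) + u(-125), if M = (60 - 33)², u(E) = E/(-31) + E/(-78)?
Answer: -13278121/2418 ≈ -5491.4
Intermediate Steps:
u(E) = -109*E/2418 (u(E) = E*(-1/31) + E*(-1/78) = -E/31 - E/78 = -109*E/2418)
M = 729 (M = 27² = 729)
(M - 6226) + u(-125) = (729 - 6226) - 109/2418*(-125) = -5497 + 13625/2418 = -13278121/2418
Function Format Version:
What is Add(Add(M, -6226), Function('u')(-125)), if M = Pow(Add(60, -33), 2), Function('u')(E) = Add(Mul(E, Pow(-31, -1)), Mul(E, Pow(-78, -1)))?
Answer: Rational(-13278121, 2418) ≈ -5491.4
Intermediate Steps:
Function('u')(E) = Mul(Rational(-109, 2418), E) (Function('u')(E) = Add(Mul(E, Rational(-1, 31)), Mul(E, Rational(-1, 78))) = Add(Mul(Rational(-1, 31), E), Mul(Rational(-1, 78), E)) = Mul(Rational(-109, 2418), E))
M = 729 (M = Pow(27, 2) = 729)
Add(Add(M, -6226), Function('u')(-125)) = Add(Add(729, -6226), Mul(Rational(-109, 2418), -125)) = Add(-5497, Rational(13625, 2418)) = Rational(-13278121, 2418)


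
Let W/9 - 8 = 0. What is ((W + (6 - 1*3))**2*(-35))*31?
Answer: -6103125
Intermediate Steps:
W = 72 (W = 72 + 9*0 = 72 + 0 = 72)
((W + (6 - 1*3))**2*(-35))*31 = ((72 + (6 - 1*3))**2*(-35))*31 = ((72 + (6 - 3))**2*(-35))*31 = ((72 + 3)**2*(-35))*31 = (75**2*(-35))*31 = (5625*(-35))*31 = -196875*31 = -6103125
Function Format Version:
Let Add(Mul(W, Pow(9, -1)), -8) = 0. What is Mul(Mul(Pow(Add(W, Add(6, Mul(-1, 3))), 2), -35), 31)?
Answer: -6103125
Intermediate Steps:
W = 72 (W = Add(72, Mul(9, 0)) = Add(72, 0) = 72)
Mul(Mul(Pow(Add(W, Add(6, Mul(-1, 3))), 2), -35), 31) = Mul(Mul(Pow(Add(72, Add(6, Mul(-1, 3))), 2), -35), 31) = Mul(Mul(Pow(Add(72, Add(6, -3)), 2), -35), 31) = Mul(Mul(Pow(Add(72, 3), 2), -35), 31) = Mul(Mul(Pow(75, 2), -35), 31) = Mul(Mul(5625, -35), 31) = Mul(-196875, 31) = -6103125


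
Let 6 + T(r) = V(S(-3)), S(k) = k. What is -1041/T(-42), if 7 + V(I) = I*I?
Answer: 1041/4 ≈ 260.25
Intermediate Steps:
V(I) = -7 + I² (V(I) = -7 + I*I = -7 + I²)
T(r) = -4 (T(r) = -6 + (-7 + (-3)²) = -6 + (-7 + 9) = -6 + 2 = -4)
-1041/T(-42) = -1041/(-4) = -1041*(-¼) = 1041/4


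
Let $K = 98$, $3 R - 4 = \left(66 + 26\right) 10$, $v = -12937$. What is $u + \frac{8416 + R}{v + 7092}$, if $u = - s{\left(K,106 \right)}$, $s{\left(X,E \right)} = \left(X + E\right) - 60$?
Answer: $- \frac{850404}{5845} \approx -145.49$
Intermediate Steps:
$R = 308$ ($R = \frac{4}{3} + \frac{\left(66 + 26\right) 10}{3} = \frac{4}{3} + \frac{92 \cdot 10}{3} = \frac{4}{3} + \frac{1}{3} \cdot 920 = \frac{4}{3} + \frac{920}{3} = 308$)
$s{\left(X,E \right)} = -60 + E + X$ ($s{\left(X,E \right)} = \left(E + X\right) - 60 = -60 + E + X$)
$u = -144$ ($u = - (-60 + 106 + 98) = \left(-1\right) 144 = -144$)
$u + \frac{8416 + R}{v + 7092} = -144 + \frac{8416 + 308}{-12937 + 7092} = -144 + \frac{8724}{-5845} = -144 + 8724 \left(- \frac{1}{5845}\right) = -144 - \frac{8724}{5845} = - \frac{850404}{5845}$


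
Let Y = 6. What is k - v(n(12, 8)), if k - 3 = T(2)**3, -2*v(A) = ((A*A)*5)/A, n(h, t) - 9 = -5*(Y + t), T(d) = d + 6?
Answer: 725/2 ≈ 362.50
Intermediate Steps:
T(d) = 6 + d
n(h, t) = -21 - 5*t (n(h, t) = 9 - 5*(6 + t) = 9 + (-30 - 5*t) = -21 - 5*t)
v(A) = -5*A/2 (v(A) = -(A*A)*5/(2*A) = -A**2*5/(2*A) = -5*A**2/(2*A) = -5*A/2)
k = 515 (k = 3 + (6 + 2)**3 = 3 + 8**3 = 3 + 512 = 515)
k - v(n(12, 8)) = 515 - (-5)*(-21 - 5*8)/2 = 515 - (-5)*(-21 - 40)/2 = 515 - (-5)*(-61)/2 = 515 - 1*305/2 = 515 - 305/2 = 725/2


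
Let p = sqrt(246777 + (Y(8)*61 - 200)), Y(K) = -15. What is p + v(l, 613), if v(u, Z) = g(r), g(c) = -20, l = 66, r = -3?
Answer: -20 + sqrt(245662) ≈ 475.64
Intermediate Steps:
v(u, Z) = -20
p = sqrt(245662) (p = sqrt(246777 + (-15*61 - 200)) = sqrt(246777 + (-915 - 200)) = sqrt(246777 - 1115) = sqrt(245662) ≈ 495.64)
p + v(l, 613) = sqrt(245662) - 20 = -20 + sqrt(245662)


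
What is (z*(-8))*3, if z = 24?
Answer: -576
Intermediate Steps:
(z*(-8))*3 = (24*(-8))*3 = -192*3 = -576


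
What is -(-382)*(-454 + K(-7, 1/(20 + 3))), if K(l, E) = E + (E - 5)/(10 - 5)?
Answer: -19985858/115 ≈ -1.7379e+5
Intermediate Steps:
K(l, E) = -1 + 6*E/5 (K(l, E) = E + (-5 + E)/5 = E + (-5 + E)*(1/5) = E + (-1 + E/5) = -1 + 6*E/5)
-(-382)*(-454 + K(-7, 1/(20 + 3))) = -(-382)*(-454 + (-1 + 6/(5*(20 + 3)))) = -(-382)*(-454 + (-1 + (6/5)/23)) = -(-382)*(-454 + (-1 + (6/5)*(1/23))) = -(-382)*(-454 + (-1 + 6/115)) = -(-382)*(-454 - 109/115) = -(-382)*(-52319)/115 = -1*19985858/115 = -19985858/115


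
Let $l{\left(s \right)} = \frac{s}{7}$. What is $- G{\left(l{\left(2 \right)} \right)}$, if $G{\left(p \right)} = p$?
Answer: $- \frac{2}{7} \approx -0.28571$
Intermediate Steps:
$l{\left(s \right)} = \frac{s}{7}$ ($l{\left(s \right)} = s \frac{1}{7} = \frac{s}{7}$)
$- G{\left(l{\left(2 \right)} \right)} = - \frac{2}{7}$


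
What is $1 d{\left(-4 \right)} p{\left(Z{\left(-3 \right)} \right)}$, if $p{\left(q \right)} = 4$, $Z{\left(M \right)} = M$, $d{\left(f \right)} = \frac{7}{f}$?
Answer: $-7$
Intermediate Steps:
$1 d{\left(-4 \right)} p{\left(Z{\left(-3 \right)} \right)} = 1 \frac{7}{-4} \cdot 4 = 1 \cdot 7 \left(- \frac{1}{4}\right) 4 = 1 \left(- \frac{7}{4}\right) 4 = \left(- \frac{7}{4}\right) 4 = -7$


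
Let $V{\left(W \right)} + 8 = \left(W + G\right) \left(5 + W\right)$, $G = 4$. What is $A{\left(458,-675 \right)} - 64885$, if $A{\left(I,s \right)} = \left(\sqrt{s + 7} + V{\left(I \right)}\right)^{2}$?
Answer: $45752288851 + 855592 i \sqrt{167} \approx 4.5752 \cdot 10^{10} + 1.1057 \cdot 10^{7} i$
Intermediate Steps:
$V{\left(W \right)} = -8 + \left(4 + W\right) \left(5 + W\right)$ ($V{\left(W \right)} = -8 + \left(W + 4\right) \left(5 + W\right) = -8 + \left(4 + W\right) \left(5 + W\right)$)
$A{\left(I,s \right)} = \left(12 + I^{2} + \sqrt{7 + s} + 9 I\right)^{2}$ ($A{\left(I,s \right)} = \left(\sqrt{s + 7} + \left(12 + I^{2} + 9 I\right)\right)^{2} = \left(\sqrt{7 + s} + \left(12 + I^{2} + 9 I\right)\right)^{2} = \left(12 + I^{2} + \sqrt{7 + s} + 9 I\right)^{2}$)
$A{\left(458,-675 \right)} - 64885 = \left(12 + 458^{2} + \sqrt{7 - 675} + 9 \cdot 458\right)^{2} - 64885 = \left(12 + 209764 + \sqrt{-668} + 4122\right)^{2} - 64885 = \left(12 + 209764 + 2 i \sqrt{167} + 4122\right)^{2} - 64885 = \left(213898 + 2 i \sqrt{167}\right)^{2} - 64885 = -64885 + \left(213898 + 2 i \sqrt{167}\right)^{2}$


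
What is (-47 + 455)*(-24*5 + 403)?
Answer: 115464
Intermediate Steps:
(-47 + 455)*(-24*5 + 403) = 408*(-120 + 403) = 408*283 = 115464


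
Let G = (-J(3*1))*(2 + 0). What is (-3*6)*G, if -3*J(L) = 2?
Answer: -24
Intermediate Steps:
J(L) = -⅔ (J(L) = -⅓*2 = -⅔)
G = 4/3 (G = (-1*(-⅔))*(2 + 0) = (⅔)*2 = 4/3 ≈ 1.3333)
(-3*6)*G = -3*6*(4/3) = -18*4/3 = -24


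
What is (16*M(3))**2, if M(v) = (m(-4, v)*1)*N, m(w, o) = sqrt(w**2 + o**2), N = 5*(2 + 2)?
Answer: 2560000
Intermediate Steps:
N = 20 (N = 5*4 = 20)
m(w, o) = sqrt(o**2 + w**2)
M(v) = 20*sqrt(16 + v**2) (M(v) = (sqrt(v**2 + (-4)**2)*1)*20 = (sqrt(v**2 + 16)*1)*20 = (sqrt(16 + v**2)*1)*20 = sqrt(16 + v**2)*20 = 20*sqrt(16 + v**2))
(16*M(3))**2 = (16*(20*sqrt(16 + 3**2)))**2 = (16*(20*sqrt(16 + 9)))**2 = (16*(20*sqrt(25)))**2 = (16*(20*5))**2 = (16*100)**2 = 1600**2 = 2560000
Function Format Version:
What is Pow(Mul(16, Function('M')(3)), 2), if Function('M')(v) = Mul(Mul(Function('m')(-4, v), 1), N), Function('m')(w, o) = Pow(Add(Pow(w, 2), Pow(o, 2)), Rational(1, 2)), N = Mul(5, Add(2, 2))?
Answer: 2560000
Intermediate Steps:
N = 20 (N = Mul(5, 4) = 20)
Function('m')(w, o) = Pow(Add(Pow(o, 2), Pow(w, 2)), Rational(1, 2))
Function('M')(v) = Mul(20, Pow(Add(16, Pow(v, 2)), Rational(1, 2))) (Function('M')(v) = Mul(Mul(Pow(Add(Pow(v, 2), Pow(-4, 2)), Rational(1, 2)), 1), 20) = Mul(Mul(Pow(Add(Pow(v, 2), 16), Rational(1, 2)), 1), 20) = Mul(Mul(Pow(Add(16, Pow(v, 2)), Rational(1, 2)), 1), 20) = Mul(Pow(Add(16, Pow(v, 2)), Rational(1, 2)), 20) = Mul(20, Pow(Add(16, Pow(v, 2)), Rational(1, 2))))
Pow(Mul(16, Function('M')(3)), 2) = Pow(Mul(16, Mul(20, Pow(Add(16, Pow(3, 2)), Rational(1, 2)))), 2) = Pow(Mul(16, Mul(20, Pow(Add(16, 9), Rational(1, 2)))), 2) = Pow(Mul(16, Mul(20, Pow(25, Rational(1, 2)))), 2) = Pow(Mul(16, Mul(20, 5)), 2) = Pow(Mul(16, 100), 2) = Pow(1600, 2) = 2560000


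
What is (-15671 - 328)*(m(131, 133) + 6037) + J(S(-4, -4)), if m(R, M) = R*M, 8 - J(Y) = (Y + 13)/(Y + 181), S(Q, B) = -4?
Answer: -22144855391/59 ≈ -3.7534e+8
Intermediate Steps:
J(Y) = 8 - (13 + Y)/(181 + Y) (J(Y) = 8 - (Y + 13)/(Y + 181) = 8 - (13 + Y)/(181 + Y))
m(R, M) = M*R
(-15671 - 328)*(m(131, 133) + 6037) + J(S(-4, -4)) = (-15671 - 328)*(133*131 + 6037) + 7*(205 - 4)/(181 - 4) = -15999*(17423 + 6037) + 7*201/177 = -15999*23460 + 7*(1/177)*201 = -375336540 + 469/59 = -22144855391/59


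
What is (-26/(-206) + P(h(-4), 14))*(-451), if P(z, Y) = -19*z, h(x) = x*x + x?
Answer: 10585421/103 ≈ 1.0277e+5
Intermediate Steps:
h(x) = x + x**2 (h(x) = x**2 + x = x + x**2)
(-26/(-206) + P(h(-4), 14))*(-451) = (-26/(-206) - (-76)*(1 - 4))*(-451) = (-26*(-1/206) - (-76)*(-3))*(-451) = (13/103 - 19*12)*(-451) = (13/103 - 228)*(-451) = -23471/103*(-451) = 10585421/103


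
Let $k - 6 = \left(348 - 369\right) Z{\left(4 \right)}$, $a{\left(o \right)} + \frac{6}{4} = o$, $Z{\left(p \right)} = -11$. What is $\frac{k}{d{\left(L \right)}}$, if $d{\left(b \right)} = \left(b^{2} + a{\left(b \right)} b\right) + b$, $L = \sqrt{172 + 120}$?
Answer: $\frac{632}{1557} + \frac{79 \sqrt{73}}{113661} \approx 0.41185$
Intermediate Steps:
$a{\left(o \right)} = - \frac{3}{2} + o$
$L = 2 \sqrt{73}$ ($L = \sqrt{292} = 2 \sqrt{73} \approx 17.088$)
$d{\left(b \right)} = b + b^{2} + b \left(- \frac{3}{2} + b\right)$ ($d{\left(b \right)} = \left(b^{2} + \left(- \frac{3}{2} + b\right) b\right) + b = \left(b^{2} + b \left(- \frac{3}{2} + b\right)\right) + b = b + b^{2} + b \left(- \frac{3}{2} + b\right)$)
$k = 237$ ($k = 6 + \left(348 - 369\right) \left(-11\right) = 6 - -231 = 6 + 231 = 237$)
$\frac{k}{d{\left(L \right)}} = \frac{237}{\frac{1}{2} \cdot 2 \sqrt{73} \left(-1 + 4 \cdot 2 \sqrt{73}\right)} = \frac{237}{\frac{1}{2} \cdot 2 \sqrt{73} \left(-1 + 8 \sqrt{73}\right)} = \frac{237}{\sqrt{73} \left(-1 + 8 \sqrt{73}\right)} = 237 \frac{\sqrt{73}}{73 \left(-1 + 8 \sqrt{73}\right)} = \frac{237 \sqrt{73}}{73 \left(-1 + 8 \sqrt{73}\right)}$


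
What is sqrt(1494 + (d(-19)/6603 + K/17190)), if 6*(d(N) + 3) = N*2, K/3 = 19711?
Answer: sqrt(238176187334561830)/12611730 ≈ 38.697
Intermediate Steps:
K = 59133 (K = 3*19711 = 59133)
d(N) = -3 + N/3 (d(N) = -3 + (N*2)/6 = -3 + (2*N)/6 = -3 + N/3)
sqrt(1494 + (d(-19)/6603 + K/17190)) = sqrt(1494 + ((-3 + (1/3)*(-19))/6603 + 59133/17190)) = sqrt(1494 + ((-3 - 19/3)*(1/6603) + 59133*(1/17190))) = sqrt(1494 + (-28/3*1/6603 + 19711/5730)) = sqrt(1494 + (-28/19809 + 19711/5730)) = sqrt(1494 + 130098253/37835190) = sqrt(56655872113/37835190) = sqrt(238176187334561830)/12611730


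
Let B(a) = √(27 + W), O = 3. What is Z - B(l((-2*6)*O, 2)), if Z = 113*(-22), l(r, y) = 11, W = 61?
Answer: -2486 - 2*√22 ≈ -2495.4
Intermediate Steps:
B(a) = 2*√22 (B(a) = √(27 + 61) = √88 = 2*√22)
Z = -2486
Z - B(l((-2*6)*O, 2)) = -2486 - 2*√22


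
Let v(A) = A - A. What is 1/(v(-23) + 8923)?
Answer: 1/8923 ≈ 0.00011207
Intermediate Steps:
v(A) = 0
1/(v(-23) + 8923) = 1/(0 + 8923) = 1/8923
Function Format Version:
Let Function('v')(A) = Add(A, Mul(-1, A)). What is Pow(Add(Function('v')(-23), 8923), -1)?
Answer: Rational(1, 8923) ≈ 0.00011207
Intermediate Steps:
Function('v')(A) = 0
Pow(Add(Function('v')(-23), 8923), -1) = Pow(Add(0, 8923), -1) = Pow(8923, -1) = Rational(1, 8923)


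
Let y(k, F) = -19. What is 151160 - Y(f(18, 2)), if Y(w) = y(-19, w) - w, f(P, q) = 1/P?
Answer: 2721223/18 ≈ 1.5118e+5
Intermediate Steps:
Y(w) = -19 - w
151160 - Y(f(18, 2)) = 151160 - (-19 - 1/18) = 151160 - 1*(-343/18) = 151160 + 343/18 = 2721223/18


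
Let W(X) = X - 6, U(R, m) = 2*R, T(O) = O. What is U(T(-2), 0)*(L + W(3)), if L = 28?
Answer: -100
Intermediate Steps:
W(X) = -6 + X
U(T(-2), 0)*(L + W(3)) = (2*(-2))*(28 + (-6 + 3)) = -4*(28 - 3) = -4*25 = -100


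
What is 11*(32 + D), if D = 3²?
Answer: 451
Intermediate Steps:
D = 9
11*(32 + D) = 11*(32 + 9) = 11*41 = 451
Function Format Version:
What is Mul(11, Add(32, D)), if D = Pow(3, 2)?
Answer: 451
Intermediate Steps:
D = 9
Mul(11, Add(32, D)) = Mul(11, Add(32, 9)) = Mul(11, 41) = 451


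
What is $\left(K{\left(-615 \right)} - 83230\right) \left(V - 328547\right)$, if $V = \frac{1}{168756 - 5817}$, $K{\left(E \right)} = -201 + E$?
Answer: $\frac{4499244572591072}{162939} \approx 2.7613 \cdot 10^{10}$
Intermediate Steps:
$V = \frac{1}{162939} \approx 6.1373 \cdot 10^{-6}$
$\left(K{\left(-615 \right)} - 83230\right) \left(V - 328547\right) = \left(\left(-201 - 615\right) - 83230\right) \left(\frac{1}{162939} - 328547\right) = \left(-816 - 83230\right) \left(- \frac{53533119632}{162939}\right) = \left(-84046\right) \left(- \frac{53533119632}{162939}\right) = \frac{4499244572591072}{162939}$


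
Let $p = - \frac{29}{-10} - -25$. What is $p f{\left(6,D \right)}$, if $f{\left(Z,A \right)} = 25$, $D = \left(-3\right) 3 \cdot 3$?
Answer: $\frac{1395}{2} \approx 697.5$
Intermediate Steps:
$D = -27$ ($D = \left(-9\right) 3 = -27$)
$p = \frac{279}{10}$ ($p = \left(-29\right) \left(- \frac{1}{10}\right) + 25 = \frac{29}{10} + 25 = \frac{279}{10} \approx 27.9$)
$p f{\left(6,D \right)} = \frac{279}{10} \cdot 25 = \frac{1395}{2}$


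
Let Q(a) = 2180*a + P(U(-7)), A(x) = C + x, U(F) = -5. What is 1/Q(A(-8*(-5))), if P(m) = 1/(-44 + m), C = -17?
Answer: 49/2456859 ≈ 1.9944e-5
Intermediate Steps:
A(x) = -17 + x
Q(a) = -1/49 + 2180*a (Q(a) = 2180*a + 1/(-44 - 5) = 2180*a + 1/(-49) = 2180*a - 1/49 = -1/49 + 2180*a)
1/Q(A(-8*(-5))) = 1/(-1/49 + 2180*(-17 - 8*(-5))) = 1/(-1/49 + 2180*(-17 + 40)) = 1/(-1/49 + 2180*23) = 1/(-1/49 + 50140) = 1/(2456859/49) = 49/2456859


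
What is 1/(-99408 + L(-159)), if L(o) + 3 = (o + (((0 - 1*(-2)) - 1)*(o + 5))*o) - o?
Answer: -1/74925 ≈ -1.3347e-5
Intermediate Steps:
L(o) = -3 + o*(5 + o) (L(o) = -3 + ((o + (((0 - 1*(-2)) - 1)*(o + 5))*o) - o) = -3 + ((o + (((0 + 2) - 1)*(5 + o))*o) - o) = -3 + ((o + ((2 - 1)*(5 + o))*o) - o) = -3 + ((o + (1*(5 + o))*o) - o) = -3 + ((o + (5 + o)*o) - o) = -3 + ((o + o*(5 + o)) - o) = -3 + o*(5 + o))
1/(-99408 + L(-159)) = 1/(-99408 + (-3 + (-159)² + 5*(-159))) = 1/(-99408 + (-3 + 25281 - 795)) = 1/(-99408 + 24483) = 1/(-74925) = -1/74925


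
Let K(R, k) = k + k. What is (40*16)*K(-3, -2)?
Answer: -2560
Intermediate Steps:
K(R, k) = 2*k
(40*16)*K(-3, -2) = (40*16)*(2*(-2)) = 640*(-4) = -2560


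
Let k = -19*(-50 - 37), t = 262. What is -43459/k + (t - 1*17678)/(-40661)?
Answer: -1738297751/67212633 ≈ -25.863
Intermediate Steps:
k = 1653 (k = -19*(-87) = 1653)
-43459/k + (t - 1*17678)/(-40661) = -43459/1653 + (262 - 1*17678)/(-40661) = -43459*1/1653 + (262 - 17678)*(-1/40661) = -43459/1653 - 17416*(-1/40661) = -43459/1653 + 17416/40661 = -1738297751/67212633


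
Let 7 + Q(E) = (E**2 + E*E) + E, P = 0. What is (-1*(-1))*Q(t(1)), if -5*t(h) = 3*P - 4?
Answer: -123/25 ≈ -4.9200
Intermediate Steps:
t(h) = 4/5 (t(h) = -(3*0 - 4)/5 = -(0 - 4)/5 = -1/5*(-4) = 4/5)
Q(E) = -7 + E + 2*E**2 (Q(E) = -7 + ((E**2 + E*E) + E) = -7 + ((E**2 + E**2) + E) = -7 + (2*E**2 + E) = -7 + (E + 2*E**2) = -7 + E + 2*E**2)
(-1*(-1))*Q(t(1)) = (-1*(-1))*(-7 + 4/5 + 2*(4/5)**2) = 1*(-7 + 4/5 + 2*(16/25)) = 1*(-7 + 4/5 + 32/25) = 1*(-123/25) = -123/25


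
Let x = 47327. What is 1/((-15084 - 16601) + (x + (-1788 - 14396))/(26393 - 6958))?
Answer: -19435/615766832 ≈ -3.1562e-5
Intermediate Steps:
1/((-15084 - 16601) + (x + (-1788 - 14396))/(26393 - 6958)) = 1/((-15084 - 16601) + (47327 + (-1788 - 14396))/(26393 - 6958)) = 1/(-31685 + (47327 - 16184)/19435) = 1/(-31685 + 31143*(1/19435)) = 1/(-31685 + 31143/19435) = 1/(-615766832/19435) = -19435/615766832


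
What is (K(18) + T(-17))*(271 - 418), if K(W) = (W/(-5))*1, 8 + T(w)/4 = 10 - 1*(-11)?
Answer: -35574/5 ≈ -7114.8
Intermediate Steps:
T(w) = 52 (T(w) = -32 + 4*(10 - 1*(-11)) = -32 + 4*(10 + 11) = -32 + 4*21 = -32 + 84 = 52)
K(W) = -W/5 (K(W) = (W*(-⅕))*1 = -W/5*1 = -W/5)
(K(18) + T(-17))*(271 - 418) = (-⅕*18 + 52)*(271 - 418) = (-18/5 + 52)*(-147) = (242/5)*(-147) = -35574/5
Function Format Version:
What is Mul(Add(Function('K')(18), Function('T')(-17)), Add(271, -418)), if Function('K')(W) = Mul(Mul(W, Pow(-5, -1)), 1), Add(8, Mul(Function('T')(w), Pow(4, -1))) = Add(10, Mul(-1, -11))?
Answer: Rational(-35574, 5) ≈ -7114.8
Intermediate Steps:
Function('T')(w) = 52 (Function('T')(w) = Add(-32, Mul(4, Add(10, Mul(-1, -11)))) = Add(-32, Mul(4, Add(10, 11))) = Add(-32, Mul(4, 21)) = Add(-32, 84) = 52)
Function('K')(W) = Mul(Rational(-1, 5), W) (Function('K')(W) = Mul(Mul(W, Rational(-1, 5)), 1) = Mul(Mul(Rational(-1, 5), W), 1) = Mul(Rational(-1, 5), W))
Mul(Add(Function('K')(18), Function('T')(-17)), Add(271, -418)) = Mul(Add(Mul(Rational(-1, 5), 18), 52), Add(271, -418)) = Mul(Add(Rational(-18, 5), 52), -147) = Mul(Rational(242, 5), -147) = Rational(-35574, 5)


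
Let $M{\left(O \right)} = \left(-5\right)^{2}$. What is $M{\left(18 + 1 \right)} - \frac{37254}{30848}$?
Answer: $\frac{366973}{15424} \approx 23.792$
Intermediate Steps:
$M{\left(O \right)} = 25$
$M{\left(18 + 1 \right)} - \frac{37254}{30848} = 25 - \frac{37254}{30848} = 25 - 37254 \cdot \frac{1}{30848} = 25 - \frac{18627}{15424} = \frac{366973}{15424}$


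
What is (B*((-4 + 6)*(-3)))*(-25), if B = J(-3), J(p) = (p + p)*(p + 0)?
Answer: 2700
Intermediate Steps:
J(p) = 2*p² (J(p) = (2*p)*p = 2*p²)
B = 18 (B = 2*(-3)² = 2*9 = 18)
(B*((-4 + 6)*(-3)))*(-25) = (18*((-4 + 6)*(-3)))*(-25) = (18*(2*(-3)))*(-25) = (18*(-6))*(-25) = -108*(-25) = 2700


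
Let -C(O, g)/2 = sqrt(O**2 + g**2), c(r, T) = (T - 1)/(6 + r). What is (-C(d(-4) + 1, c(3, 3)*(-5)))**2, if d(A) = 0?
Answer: 724/81 ≈ 8.9383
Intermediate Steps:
c(r, T) = (-1 + T)/(6 + r)
C(O, g) = -2*sqrt(O**2 + g**2)
(-C(d(-4) + 1, c(3, 3)*(-5)))**2 = (-(-2)*sqrt((0 + 1)**2 + (((-1 + 3)/(6 + 3))*(-5))**2))**2 = (-(-2)*sqrt(1**2 + ((2/9)*(-5))**2))**2 = (-(-2)*sqrt(1 + (((1/9)*2)*(-5))**2))**2 = (-(-2)*sqrt(1 + ((2/9)*(-5))**2))**2 = (-(-2)*sqrt(1 + (-10/9)**2))**2 = (-(-2)*sqrt(1 + 100/81))**2 = (-(-2)*sqrt(181/81))**2 = (-(-2)*sqrt(181)/9)**2 = (2*sqrt(181)/9)**2 = 724/81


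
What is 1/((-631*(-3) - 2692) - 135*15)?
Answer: -1/2824 ≈ -0.00035411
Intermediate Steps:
1/((-631*(-3) - 2692) - 135*15) = 1/((1893 - 2692) - 2025) = 1/(-799 - 2025) = 1/(-2824) = -1/2824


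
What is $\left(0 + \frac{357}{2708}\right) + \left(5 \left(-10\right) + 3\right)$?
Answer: $- \frac{126919}{2708} \approx -46.868$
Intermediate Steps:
$\left(0 + \frac{357}{2708}\right) + \left(5 \left(-10\right) + 3\right) = \left(0 + 357 \cdot \frac{1}{2708}\right) + \left(-50 + 3\right) = \left(0 + \frac{357}{2708}\right) - 47 = \frac{357}{2708} - 47 = - \frac{126919}{2708}$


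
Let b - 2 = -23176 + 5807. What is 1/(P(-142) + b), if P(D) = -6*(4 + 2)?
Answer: -1/17403 ≈ -5.7461e-5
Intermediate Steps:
P(D) = -36 (P(D) = -6*6 = -36)
b = -17367 (b = 2 + (-23176 + 5807) = 2 - 17369 = -17367)
1/(P(-142) + b) = 1/(-36 - 17367) = 1/(-17403) = -1/17403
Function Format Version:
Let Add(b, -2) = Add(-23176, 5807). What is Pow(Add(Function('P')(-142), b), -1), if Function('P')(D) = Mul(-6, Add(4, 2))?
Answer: Rational(-1, 17403) ≈ -5.7461e-5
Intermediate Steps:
Function('P')(D) = -36 (Function('P')(D) = Mul(-6, 6) = -36)
b = -17367 (b = Add(2, Add(-23176, 5807)) = Add(2, -17369) = -17367)
Pow(Add(Function('P')(-142), b), -1) = Pow(Add(-36, -17367), -1) = Pow(-17403, -1) = Rational(-1, 17403)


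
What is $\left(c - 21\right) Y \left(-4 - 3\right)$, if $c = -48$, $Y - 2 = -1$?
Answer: $483$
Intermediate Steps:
$Y = 1$ ($Y = 2 - 1 = 1$)
$\left(c - 21\right) Y \left(-4 - 3\right) = \left(-48 - 21\right) 1 \left(-4 - 3\right) = - 69 \cdot 1 \left(-7\right) = \left(-69\right) \left(-7\right) = 483$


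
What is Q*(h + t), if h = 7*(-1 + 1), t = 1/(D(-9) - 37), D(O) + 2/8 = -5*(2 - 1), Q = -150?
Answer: 600/169 ≈ 3.5503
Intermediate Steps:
D(O) = -21/4 (D(O) = -1/4 - 5*(2 - 1) = -1/4 - 5*1 = -1/4 - 5 = -21/4)
t = -4/169 (t = 1/(-21/4 - 37) = 1/(-169/4) = -4/169 ≈ -0.023669)
h = 0 (h = 7*0 = 0)
Q*(h + t) = -150*(0 - 4/169) = -150*(-4/169) = 600/169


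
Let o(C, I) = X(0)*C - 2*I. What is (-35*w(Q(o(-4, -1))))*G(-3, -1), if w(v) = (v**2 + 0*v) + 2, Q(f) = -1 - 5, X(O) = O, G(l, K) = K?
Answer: 1330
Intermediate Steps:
o(C, I) = -2*I (o(C, I) = 0*C - 2*I = 0 - 2*I = -2*I)
Q(f) = -6
w(v) = 2 + v**2 (w(v) = (v**2 + 0) + 2 = v**2 + 2 = 2 + v**2)
(-35*w(Q(o(-4, -1))))*G(-3, -1) = -35*(2 + (-6)**2)*(-1) = -35*(2 + 36)*(-1) = -35*38*(-1) = -1330*(-1) = 1330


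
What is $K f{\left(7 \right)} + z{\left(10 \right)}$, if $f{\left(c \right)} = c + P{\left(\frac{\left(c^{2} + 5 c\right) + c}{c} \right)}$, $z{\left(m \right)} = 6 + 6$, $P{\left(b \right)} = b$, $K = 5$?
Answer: $112$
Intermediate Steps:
$z{\left(m \right)} = 12$
$f{\left(c \right)} = c + \frac{c^{2} + 6 c}{c}$ ($f{\left(c \right)} = c + \frac{\left(c^{2} + 5 c\right) + c}{c} = c + \frac{c^{2} + 6 c}{c}$)
$K f{\left(7 \right)} + z{\left(10 \right)} = 5 \left(6 + 2 \cdot 7\right) + 12 = 5 \left(6 + 14\right) + 12 = 5 \cdot 20 + 12 = 100 + 12 = 112$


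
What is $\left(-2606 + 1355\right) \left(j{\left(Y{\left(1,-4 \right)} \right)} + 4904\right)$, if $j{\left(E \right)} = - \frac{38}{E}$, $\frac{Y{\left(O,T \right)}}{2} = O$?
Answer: $-6111135$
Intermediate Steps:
$Y{\left(O,T \right)} = 2 O$
$\left(-2606 + 1355\right) \left(j{\left(Y{\left(1,-4 \right)} \right)} + 4904\right) = \left(-2606 + 1355\right) \left(- \frac{38}{2 \cdot 1} + 4904\right) = - 1251 \left(- \frac{38}{2} + 4904\right) = - 1251 \left(\left(-38\right) \frac{1}{2} + 4904\right) = - 1251 \left(-19 + 4904\right) = \left(-1251\right) 4885 = -6111135$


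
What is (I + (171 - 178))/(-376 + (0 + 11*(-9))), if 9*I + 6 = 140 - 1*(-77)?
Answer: -148/4275 ≈ -0.034620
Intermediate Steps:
I = 211/9 (I = -2/3 + (140 - 1*(-77))/9 = -2/3 + (140 + 77)/9 = -2/3 + (1/9)*217 = -2/3 + 217/9 = 211/9 ≈ 23.444)
(I + (171 - 178))/(-376 + (0 + 11*(-9))) = (211/9 + (171 - 178))/(-376 + (0 + 11*(-9))) = (211/9 - 7)/(-376 + (0 - 99)) = 148/(9*(-376 - 99)) = (148/9)/(-475) = (148/9)*(-1/475) = -148/4275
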